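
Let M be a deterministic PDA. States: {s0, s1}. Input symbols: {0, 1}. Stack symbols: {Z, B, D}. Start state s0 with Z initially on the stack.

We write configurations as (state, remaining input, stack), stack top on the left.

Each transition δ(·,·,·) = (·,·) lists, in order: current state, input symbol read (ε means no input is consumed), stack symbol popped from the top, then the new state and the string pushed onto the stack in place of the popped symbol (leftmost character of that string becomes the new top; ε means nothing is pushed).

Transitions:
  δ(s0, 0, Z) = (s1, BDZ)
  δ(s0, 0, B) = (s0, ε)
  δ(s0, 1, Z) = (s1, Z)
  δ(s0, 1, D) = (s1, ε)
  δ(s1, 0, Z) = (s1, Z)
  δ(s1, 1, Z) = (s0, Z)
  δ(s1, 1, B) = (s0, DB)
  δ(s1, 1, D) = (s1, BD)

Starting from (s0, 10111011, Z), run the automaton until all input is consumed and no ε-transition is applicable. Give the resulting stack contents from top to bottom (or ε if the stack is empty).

(s0, 10111011, Z) ⊢ (s1, 0111011, Z) ⊢ (s1, 111011, Z) ⊢ (s0, 11011, Z) ⊢ (s1, 1011, Z) ⊢ (s0, 011, Z) ⊢ (s1, 11, BDZ) ⊢ (s0, 1, DBDZ) ⊢ (s1, ε, BDZ)
All input consumed in state s1 with stack BDZ.

BDZ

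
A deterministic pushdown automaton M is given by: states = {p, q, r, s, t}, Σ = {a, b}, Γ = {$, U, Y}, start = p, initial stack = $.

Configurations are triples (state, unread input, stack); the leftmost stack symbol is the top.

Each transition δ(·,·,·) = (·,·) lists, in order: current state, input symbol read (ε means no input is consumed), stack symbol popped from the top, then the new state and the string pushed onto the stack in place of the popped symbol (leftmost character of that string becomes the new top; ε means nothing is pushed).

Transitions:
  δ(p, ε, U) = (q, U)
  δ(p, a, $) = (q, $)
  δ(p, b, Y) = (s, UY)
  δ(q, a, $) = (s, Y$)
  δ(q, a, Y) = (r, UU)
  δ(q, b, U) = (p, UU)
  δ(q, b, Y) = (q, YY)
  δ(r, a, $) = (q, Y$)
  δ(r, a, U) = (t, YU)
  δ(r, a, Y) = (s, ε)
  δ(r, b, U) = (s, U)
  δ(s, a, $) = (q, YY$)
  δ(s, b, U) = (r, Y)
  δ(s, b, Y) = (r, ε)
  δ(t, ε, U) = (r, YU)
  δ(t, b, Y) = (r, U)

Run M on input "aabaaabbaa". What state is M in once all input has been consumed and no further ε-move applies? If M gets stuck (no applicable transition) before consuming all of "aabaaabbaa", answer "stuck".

(p, aabaaabbaa, $) ⊢ (q, abaaabbaa, $) ⊢ (s, baaabbaa, Y$) ⊢ (r, aaabbaa, $) ⊢ (q, aabbaa, Y$) ⊢ (r, abbaa, UU$) ⊢ (t, bbaa, YUU$) ⊢ (r, baa, UUU$) ⊢ (s, aa, UUU$)
No transition for (s, a, top U); M blocks with input aa remaining.

stuck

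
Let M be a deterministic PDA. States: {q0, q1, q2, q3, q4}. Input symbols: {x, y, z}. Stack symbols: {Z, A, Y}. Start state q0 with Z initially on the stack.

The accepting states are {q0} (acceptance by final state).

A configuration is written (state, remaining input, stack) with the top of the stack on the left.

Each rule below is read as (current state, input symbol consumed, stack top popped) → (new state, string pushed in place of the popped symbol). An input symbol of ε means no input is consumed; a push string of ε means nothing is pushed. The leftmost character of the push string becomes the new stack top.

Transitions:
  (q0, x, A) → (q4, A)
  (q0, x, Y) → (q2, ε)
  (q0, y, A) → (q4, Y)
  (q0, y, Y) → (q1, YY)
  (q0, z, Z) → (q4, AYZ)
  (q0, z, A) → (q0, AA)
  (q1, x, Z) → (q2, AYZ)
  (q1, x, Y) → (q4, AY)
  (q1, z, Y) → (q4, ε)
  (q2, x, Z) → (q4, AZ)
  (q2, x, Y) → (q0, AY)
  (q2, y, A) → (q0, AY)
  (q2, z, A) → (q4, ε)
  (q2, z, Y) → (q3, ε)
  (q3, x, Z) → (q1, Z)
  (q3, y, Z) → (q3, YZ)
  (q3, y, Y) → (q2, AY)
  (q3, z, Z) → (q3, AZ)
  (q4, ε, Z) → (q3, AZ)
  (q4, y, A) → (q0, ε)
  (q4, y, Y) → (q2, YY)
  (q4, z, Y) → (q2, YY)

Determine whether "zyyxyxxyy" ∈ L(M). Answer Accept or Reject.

(q0, zyyxyxxyy, Z)
  read z, top Z: go to q4, push AYZ → (q4, yyxyxxyy, AYZ)
  read y, top A: go to q0, push ε → (q0, yxyxxyy, YZ)
  read y, top Y: go to q1, push YY → (q1, xyxxyy, YYZ)
  read x, top Y: go to q4, push AY → (q4, yxxyy, AYYZ)
  read y, top A: go to q0, push ε → (q0, xxyy, YYZ)
  read x, top Y: go to q2, push ε → (q2, xyy, YZ)
  read x, top Y: go to q0, push AY → (q0, yy, AYZ)
  read y, top A: go to q4, push Y → (q4, y, YYZ)
  read y, top Y: go to q2, push YY → (q2, ε, YYYZ)
All input consumed; state q2 ∉ F and no further ε-move applies.

Reject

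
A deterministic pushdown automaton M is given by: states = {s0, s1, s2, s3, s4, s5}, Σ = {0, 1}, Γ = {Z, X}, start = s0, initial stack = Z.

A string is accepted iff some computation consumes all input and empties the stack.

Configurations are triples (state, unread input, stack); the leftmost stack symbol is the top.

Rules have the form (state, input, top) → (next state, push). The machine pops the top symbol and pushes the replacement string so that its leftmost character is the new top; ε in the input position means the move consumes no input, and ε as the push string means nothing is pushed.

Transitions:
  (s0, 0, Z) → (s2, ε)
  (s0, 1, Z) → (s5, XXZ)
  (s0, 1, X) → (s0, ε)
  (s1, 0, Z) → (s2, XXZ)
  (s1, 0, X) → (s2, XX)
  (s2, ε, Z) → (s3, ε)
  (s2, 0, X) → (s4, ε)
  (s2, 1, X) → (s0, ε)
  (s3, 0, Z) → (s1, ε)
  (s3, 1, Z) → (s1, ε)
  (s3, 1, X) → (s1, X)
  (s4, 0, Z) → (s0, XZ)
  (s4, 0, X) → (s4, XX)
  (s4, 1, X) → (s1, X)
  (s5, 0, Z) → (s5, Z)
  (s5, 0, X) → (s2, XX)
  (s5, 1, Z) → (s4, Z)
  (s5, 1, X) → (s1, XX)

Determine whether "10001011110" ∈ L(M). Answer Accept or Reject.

(s0, 10001011110, Z) ⊢ (s5, 0001011110, XXZ) ⊢ (s2, 001011110, XXXZ) ⊢ (s4, 01011110, XXZ) ⊢ (s4, 1011110, XXXZ) ⊢ (s1, 011110, XXXZ) ⊢ (s2, 11110, XXXXZ) ⊢ (s0, 1110, XXXZ) ⊢ (s0, 110, XXZ) ⊢ (s0, 10, XZ) ⊢ (s0, 0, Z) ⊢ (s2, ε, ε)
All input consumed and the stack is empty.

Accept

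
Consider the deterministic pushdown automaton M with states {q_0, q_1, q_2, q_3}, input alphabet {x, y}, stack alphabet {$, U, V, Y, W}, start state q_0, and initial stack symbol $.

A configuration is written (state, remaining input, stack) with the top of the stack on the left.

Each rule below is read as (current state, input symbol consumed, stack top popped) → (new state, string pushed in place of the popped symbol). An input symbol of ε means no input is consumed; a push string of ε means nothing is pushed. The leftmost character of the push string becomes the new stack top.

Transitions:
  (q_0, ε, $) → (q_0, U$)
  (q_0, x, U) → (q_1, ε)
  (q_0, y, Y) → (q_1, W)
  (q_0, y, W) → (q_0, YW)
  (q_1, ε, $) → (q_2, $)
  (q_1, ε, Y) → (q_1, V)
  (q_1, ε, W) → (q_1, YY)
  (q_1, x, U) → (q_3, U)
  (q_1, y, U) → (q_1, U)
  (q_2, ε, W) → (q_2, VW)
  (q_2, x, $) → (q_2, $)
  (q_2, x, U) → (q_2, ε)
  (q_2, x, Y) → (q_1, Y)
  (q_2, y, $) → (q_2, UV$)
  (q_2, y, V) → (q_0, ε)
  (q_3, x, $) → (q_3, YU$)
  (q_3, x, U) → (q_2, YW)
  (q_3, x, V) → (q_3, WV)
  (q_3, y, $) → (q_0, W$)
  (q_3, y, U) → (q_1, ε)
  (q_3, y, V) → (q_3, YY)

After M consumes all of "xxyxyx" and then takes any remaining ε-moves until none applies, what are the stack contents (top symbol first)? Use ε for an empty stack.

$

(q_0, xxyxyx, $)
  ε-move, top $: go to q_0, push U$ → (q_0, xxyxyx, U$)
  read x, top U: go to q_1, push ε → (q_1, xyxyx, $)
  ε-move, top $: go to q_2, push $ → (q_2, xyxyx, $)
  read x, top $: go to q_2, push $ → (q_2, yxyx, $)
  read y, top $: go to q_2, push UV$ → (q_2, xyx, UV$)
  read x, top U: go to q_2, push ε → (q_2, yx, V$)
  read y, top V: go to q_0, push ε → (q_0, x, $)
  ε-move, top $: go to q_0, push U$ → (q_0, x, U$)
  read x, top U: go to q_1, push ε → (q_1, ε, $)
  ε-move, top $: go to q_2, push $ → (q_2, ε, $)
All input consumed in state q_2 with stack $.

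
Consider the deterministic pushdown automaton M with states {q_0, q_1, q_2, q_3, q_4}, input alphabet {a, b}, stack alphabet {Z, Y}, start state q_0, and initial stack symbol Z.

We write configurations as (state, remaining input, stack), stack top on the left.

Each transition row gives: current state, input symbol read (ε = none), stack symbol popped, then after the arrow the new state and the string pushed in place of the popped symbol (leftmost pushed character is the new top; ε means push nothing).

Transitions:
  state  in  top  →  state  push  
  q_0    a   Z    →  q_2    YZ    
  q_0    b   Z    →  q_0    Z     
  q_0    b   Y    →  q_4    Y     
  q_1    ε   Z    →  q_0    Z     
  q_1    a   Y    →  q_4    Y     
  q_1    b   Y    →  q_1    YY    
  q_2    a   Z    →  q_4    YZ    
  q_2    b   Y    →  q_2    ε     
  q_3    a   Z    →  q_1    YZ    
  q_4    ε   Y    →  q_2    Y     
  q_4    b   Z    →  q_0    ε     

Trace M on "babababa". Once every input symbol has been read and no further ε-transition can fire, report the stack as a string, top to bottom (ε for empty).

YZ

(q_0, babababa, Z)
  read b, top Z: go to q_0, push Z → (q_0, abababa, Z)
  read a, top Z: go to q_2, push YZ → (q_2, bababa, YZ)
  read b, top Y: go to q_2, push ε → (q_2, ababa, Z)
  read a, top Z: go to q_4, push YZ → (q_4, baba, YZ)
  ε-move, top Y: go to q_2, push Y → (q_2, baba, YZ)
  read b, top Y: go to q_2, push ε → (q_2, aba, Z)
  read a, top Z: go to q_4, push YZ → (q_4, ba, YZ)
  ε-move, top Y: go to q_2, push Y → (q_2, ba, YZ)
  read b, top Y: go to q_2, push ε → (q_2, a, Z)
  read a, top Z: go to q_4, push YZ → (q_4, ε, YZ)
  ε-move, top Y: go to q_2, push Y → (q_2, ε, YZ)
All input consumed in state q_2 with stack YZ.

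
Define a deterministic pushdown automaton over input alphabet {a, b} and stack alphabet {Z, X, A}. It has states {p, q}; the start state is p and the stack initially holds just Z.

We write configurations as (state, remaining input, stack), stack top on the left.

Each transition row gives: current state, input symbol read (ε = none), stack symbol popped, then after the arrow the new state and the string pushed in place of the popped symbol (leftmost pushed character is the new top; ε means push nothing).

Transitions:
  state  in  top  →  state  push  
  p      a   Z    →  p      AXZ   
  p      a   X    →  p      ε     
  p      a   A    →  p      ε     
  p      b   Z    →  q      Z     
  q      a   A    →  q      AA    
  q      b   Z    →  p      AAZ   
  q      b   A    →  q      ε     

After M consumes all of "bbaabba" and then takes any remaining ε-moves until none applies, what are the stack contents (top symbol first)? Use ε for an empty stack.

AZ

(p, bbaabba, Z) ⊢ (q, baabba, Z) ⊢ (p, aabba, AAZ) ⊢ (p, abba, AZ) ⊢ (p, bba, Z) ⊢ (q, ba, Z) ⊢ (p, a, AAZ) ⊢ (p, ε, AZ)
All input consumed in state p with stack AZ.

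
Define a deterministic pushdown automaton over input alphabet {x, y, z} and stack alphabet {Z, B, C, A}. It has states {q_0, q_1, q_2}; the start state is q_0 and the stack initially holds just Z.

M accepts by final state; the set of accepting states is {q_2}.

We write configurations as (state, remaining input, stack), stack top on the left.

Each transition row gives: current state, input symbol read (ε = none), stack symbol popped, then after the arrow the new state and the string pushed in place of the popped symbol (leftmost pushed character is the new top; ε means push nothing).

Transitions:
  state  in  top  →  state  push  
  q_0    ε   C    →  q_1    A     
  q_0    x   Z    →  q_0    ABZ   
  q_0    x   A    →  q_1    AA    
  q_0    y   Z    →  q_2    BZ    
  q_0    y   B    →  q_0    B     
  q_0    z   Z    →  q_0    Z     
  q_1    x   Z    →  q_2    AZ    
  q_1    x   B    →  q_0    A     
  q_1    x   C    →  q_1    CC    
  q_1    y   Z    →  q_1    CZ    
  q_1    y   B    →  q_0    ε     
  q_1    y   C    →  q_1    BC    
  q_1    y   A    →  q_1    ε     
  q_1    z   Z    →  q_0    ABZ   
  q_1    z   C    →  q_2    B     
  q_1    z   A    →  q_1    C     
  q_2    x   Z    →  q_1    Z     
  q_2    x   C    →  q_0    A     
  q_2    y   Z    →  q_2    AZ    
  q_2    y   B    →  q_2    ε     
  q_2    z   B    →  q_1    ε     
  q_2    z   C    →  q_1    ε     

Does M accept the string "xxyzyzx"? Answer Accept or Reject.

Reject

(q_0, xxyzyzx, Z) ⊢ (q_0, xyzyzx, ABZ) ⊢ (q_1, yzyzx, AABZ) ⊢ (q_1, zyzx, ABZ) ⊢ (q_1, yzx, CBZ) ⊢ (q_1, zx, BCBZ)
No transition applies at (q_1, zx, BCBZ); input not fully consumed.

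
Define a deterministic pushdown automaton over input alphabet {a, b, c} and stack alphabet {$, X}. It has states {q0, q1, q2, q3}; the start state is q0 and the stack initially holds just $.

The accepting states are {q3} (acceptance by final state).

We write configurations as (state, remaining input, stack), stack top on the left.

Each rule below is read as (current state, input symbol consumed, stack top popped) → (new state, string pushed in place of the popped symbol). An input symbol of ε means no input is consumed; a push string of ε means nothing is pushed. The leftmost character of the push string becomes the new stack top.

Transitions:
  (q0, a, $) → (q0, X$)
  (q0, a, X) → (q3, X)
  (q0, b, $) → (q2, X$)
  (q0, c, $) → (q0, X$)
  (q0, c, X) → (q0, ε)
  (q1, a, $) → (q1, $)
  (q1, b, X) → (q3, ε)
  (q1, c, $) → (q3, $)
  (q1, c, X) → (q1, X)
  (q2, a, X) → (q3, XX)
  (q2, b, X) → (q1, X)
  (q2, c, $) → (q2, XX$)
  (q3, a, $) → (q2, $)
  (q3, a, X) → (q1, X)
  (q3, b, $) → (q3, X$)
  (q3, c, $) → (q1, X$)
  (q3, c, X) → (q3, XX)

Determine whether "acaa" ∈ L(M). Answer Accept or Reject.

Accept

(q0, acaa, $) ⊢ (q0, caa, X$) ⊢ (q0, aa, $) ⊢ (q0, a, X$) ⊢ (q3, ε, X$)
All input consumed; state q3 ∈ F.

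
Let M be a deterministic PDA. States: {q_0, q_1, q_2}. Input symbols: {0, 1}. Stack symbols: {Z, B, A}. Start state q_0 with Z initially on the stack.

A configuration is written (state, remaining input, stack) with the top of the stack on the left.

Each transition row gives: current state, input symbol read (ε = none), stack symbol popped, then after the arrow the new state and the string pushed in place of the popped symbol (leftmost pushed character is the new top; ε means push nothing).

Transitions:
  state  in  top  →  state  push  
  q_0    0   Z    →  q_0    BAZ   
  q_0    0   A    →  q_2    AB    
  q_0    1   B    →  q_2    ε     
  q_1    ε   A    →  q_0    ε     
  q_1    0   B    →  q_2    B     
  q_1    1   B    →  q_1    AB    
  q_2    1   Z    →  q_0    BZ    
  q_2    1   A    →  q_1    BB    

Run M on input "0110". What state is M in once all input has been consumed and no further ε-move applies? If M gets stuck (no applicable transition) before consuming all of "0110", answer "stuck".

(q_0, 0110, Z) ⊢ (q_0, 110, BAZ) ⊢ (q_2, 10, AZ) ⊢ (q_1, 0, BBZ) ⊢ (q_2, ε, BBZ)
All input consumed; M is in state q_2.

q_2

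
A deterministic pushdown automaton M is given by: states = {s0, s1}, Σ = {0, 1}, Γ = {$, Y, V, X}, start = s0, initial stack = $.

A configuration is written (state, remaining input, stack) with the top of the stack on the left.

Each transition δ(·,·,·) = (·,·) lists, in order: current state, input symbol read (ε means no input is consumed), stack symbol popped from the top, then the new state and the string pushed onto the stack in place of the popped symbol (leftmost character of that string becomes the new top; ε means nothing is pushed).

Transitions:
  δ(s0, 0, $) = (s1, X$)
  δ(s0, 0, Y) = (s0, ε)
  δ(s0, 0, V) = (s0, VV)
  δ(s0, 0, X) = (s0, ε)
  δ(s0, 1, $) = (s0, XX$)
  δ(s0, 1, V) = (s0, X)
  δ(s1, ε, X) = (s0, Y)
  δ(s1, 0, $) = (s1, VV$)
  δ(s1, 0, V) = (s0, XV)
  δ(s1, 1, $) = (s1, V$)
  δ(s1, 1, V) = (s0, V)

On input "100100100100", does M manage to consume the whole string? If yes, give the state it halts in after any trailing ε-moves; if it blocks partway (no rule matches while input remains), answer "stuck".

s0

(s0, 100100100100, $) ⊢ (s0, 00100100100, XX$) ⊢ (s0, 0100100100, X$) ⊢ (s0, 100100100, $) ⊢ (s0, 00100100, XX$) ⊢ (s0, 0100100, X$) ⊢ (s0, 100100, $) ⊢ (s0, 00100, XX$) ⊢ (s0, 0100, X$) ⊢ (s0, 100, $) ⊢ (s0, 00, XX$) ⊢ (s0, 0, X$) ⊢ (s0, ε, $)
All input consumed; M is in state s0.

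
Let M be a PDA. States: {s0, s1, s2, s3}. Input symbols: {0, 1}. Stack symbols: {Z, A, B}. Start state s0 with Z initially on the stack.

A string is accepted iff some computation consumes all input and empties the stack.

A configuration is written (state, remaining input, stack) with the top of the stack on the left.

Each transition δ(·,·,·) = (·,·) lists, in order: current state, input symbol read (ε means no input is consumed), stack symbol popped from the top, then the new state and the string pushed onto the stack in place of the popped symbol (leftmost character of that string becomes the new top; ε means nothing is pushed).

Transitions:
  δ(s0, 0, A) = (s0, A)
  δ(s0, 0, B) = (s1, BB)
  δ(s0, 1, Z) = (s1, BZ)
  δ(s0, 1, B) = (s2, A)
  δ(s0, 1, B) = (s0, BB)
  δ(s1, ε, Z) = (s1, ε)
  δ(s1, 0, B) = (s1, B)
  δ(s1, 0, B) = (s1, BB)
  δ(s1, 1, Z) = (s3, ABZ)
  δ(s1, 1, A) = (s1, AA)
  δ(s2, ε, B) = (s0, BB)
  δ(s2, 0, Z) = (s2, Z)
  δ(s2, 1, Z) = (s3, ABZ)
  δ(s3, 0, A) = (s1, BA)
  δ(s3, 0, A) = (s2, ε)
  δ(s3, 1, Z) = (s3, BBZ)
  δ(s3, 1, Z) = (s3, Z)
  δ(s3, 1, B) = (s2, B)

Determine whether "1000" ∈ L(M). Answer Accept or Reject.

No computation consumes all input and empties the stack.

Reject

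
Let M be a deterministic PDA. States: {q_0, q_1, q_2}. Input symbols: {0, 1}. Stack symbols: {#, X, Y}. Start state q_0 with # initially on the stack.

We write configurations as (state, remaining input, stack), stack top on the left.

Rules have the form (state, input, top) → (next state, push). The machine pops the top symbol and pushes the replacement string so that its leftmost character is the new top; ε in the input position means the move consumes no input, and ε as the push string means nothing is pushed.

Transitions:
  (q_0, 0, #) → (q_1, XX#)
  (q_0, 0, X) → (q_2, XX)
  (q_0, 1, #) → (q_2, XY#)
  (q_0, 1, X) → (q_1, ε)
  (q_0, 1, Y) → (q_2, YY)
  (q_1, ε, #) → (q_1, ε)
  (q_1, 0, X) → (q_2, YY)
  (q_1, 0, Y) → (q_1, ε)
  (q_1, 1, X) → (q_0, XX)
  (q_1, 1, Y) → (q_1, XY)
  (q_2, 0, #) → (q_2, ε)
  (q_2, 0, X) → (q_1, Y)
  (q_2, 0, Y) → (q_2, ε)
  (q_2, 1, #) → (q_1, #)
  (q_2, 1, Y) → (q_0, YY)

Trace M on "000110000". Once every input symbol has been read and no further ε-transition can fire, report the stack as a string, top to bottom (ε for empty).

Y#

(q_0, 000110000, #)
  read 0, top #: go to q_1, push XX# → (q_1, 00110000, XX#)
  read 0, top X: go to q_2, push YY → (q_2, 0110000, YYX#)
  read 0, top Y: go to q_2, push ε → (q_2, 110000, YX#)
  read 1, top Y: go to q_0, push YY → (q_0, 10000, YYX#)
  read 1, top Y: go to q_2, push YY → (q_2, 0000, YYYX#)
  read 0, top Y: go to q_2, push ε → (q_2, 000, YYX#)
  read 0, top Y: go to q_2, push ε → (q_2, 00, YX#)
  read 0, top Y: go to q_2, push ε → (q_2, 0, X#)
  read 0, top X: go to q_1, push Y → (q_1, ε, Y#)
All input consumed in state q_1 with stack Y#.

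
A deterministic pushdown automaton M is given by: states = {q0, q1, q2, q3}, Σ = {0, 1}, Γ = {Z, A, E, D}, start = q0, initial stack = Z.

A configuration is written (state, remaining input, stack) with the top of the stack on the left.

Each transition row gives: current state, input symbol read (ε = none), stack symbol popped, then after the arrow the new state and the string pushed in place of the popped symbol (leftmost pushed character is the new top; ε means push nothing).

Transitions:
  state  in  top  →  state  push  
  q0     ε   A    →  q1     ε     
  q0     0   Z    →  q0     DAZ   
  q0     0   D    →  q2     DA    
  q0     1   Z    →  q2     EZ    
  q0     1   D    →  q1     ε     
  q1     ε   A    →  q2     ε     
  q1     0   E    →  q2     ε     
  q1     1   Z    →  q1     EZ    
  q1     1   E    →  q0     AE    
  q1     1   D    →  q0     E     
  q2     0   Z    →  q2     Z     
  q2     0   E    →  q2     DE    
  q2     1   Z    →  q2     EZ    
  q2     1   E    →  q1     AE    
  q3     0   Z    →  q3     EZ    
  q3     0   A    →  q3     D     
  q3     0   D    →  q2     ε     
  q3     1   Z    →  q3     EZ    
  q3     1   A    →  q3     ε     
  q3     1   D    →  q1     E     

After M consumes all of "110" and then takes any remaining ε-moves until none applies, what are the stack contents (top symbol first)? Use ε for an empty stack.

DEZ

(q0, 110, Z) ⊢ (q2, 10, EZ) ⊢ (q1, 0, AEZ) ⊢ (q2, 0, EZ) ⊢ (q2, ε, DEZ)
All input consumed in state q2 with stack DEZ.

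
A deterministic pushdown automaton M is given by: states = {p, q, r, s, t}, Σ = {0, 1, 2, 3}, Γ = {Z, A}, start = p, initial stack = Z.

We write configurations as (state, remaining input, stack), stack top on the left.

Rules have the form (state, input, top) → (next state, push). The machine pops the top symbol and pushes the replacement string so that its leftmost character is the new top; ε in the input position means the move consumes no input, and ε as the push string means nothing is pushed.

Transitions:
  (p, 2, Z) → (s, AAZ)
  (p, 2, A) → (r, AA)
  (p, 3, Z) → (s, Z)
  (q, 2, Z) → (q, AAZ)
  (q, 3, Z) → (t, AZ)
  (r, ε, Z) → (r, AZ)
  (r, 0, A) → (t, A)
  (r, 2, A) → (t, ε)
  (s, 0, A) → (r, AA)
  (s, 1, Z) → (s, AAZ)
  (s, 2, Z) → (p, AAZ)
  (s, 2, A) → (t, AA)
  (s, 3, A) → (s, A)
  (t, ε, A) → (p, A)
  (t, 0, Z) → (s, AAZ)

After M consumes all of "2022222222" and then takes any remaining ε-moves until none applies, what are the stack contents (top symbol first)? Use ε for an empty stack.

(p, 2022222222, Z)
  read 2, top Z: go to s, push AAZ → (s, 022222222, AAZ)
  read 0, top A: go to r, push AA → (r, 22222222, AAAZ)
  read 2, top A: go to t, push ε → (t, 2222222, AAZ)
  ε-move, top A: go to p, push A → (p, 2222222, AAZ)
  read 2, top A: go to r, push AA → (r, 222222, AAAZ)
  read 2, top A: go to t, push ε → (t, 22222, AAZ)
  ε-move, top A: go to p, push A → (p, 22222, AAZ)
  read 2, top A: go to r, push AA → (r, 2222, AAAZ)
  read 2, top A: go to t, push ε → (t, 222, AAZ)
  ε-move, top A: go to p, push A → (p, 222, AAZ)
  read 2, top A: go to r, push AA → (r, 22, AAAZ)
  read 2, top A: go to t, push ε → (t, 2, AAZ)
  ε-move, top A: go to p, push A → (p, 2, AAZ)
  read 2, top A: go to r, push AA → (r, ε, AAAZ)
All input consumed in state r with stack AAAZ.

AAAZ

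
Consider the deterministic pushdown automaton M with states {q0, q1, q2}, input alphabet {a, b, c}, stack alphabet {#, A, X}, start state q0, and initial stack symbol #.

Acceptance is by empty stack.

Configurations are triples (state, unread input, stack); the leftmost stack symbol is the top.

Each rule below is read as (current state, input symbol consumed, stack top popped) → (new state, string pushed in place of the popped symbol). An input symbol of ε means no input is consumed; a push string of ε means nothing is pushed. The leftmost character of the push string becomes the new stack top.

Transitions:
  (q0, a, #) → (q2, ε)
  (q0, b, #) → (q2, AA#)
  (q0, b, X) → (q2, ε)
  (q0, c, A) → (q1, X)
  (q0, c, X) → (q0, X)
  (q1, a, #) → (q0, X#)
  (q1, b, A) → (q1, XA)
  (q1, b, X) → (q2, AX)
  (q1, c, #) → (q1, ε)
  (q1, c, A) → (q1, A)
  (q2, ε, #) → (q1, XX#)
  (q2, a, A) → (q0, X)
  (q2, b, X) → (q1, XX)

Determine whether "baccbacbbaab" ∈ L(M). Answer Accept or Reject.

(q0, baccbacbbaab, #)
  read b, top #: go to q2, push AA# → (q2, accbacbbaab, AA#)
  read a, top A: go to q0, push X → (q0, ccbacbbaab, XA#)
  read c, top X: go to q0, push X → (q0, cbacbbaab, XA#)
  read c, top X: go to q0, push X → (q0, bacbbaab, XA#)
  read b, top X: go to q2, push ε → (q2, acbbaab, A#)
  read a, top A: go to q0, push X → (q0, cbbaab, X#)
  read c, top X: go to q0, push X → (q0, bbaab, X#)
  read b, top X: go to q2, push ε → (q2, baab, #)
  ε-move, top #: go to q1, push XX# → (q1, baab, XX#)
  read b, top X: go to q2, push AX → (q2, aab, AXX#)
  read a, top A: go to q0, push X → (q0, ab, XXX#)
No transition applies at (q0, ab, XXX#); input not fully consumed.

Reject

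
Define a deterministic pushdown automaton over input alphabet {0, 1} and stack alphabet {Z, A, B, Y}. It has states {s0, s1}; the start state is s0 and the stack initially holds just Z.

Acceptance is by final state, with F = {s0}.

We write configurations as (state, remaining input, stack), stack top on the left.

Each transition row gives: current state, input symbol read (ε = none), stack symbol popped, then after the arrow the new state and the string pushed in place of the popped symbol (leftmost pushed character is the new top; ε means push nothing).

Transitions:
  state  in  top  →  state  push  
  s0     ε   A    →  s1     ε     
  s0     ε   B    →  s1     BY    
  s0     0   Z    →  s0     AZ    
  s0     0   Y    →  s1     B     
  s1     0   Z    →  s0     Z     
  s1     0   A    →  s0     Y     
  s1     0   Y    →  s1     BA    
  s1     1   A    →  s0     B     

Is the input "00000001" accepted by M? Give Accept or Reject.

Reject

(s0, 00000001, Z)
  read 0, top Z: go to s0, push AZ → (s0, 0000001, AZ)
  ε-move, top A: go to s1, push ε → (s1, 0000001, Z)
  read 0, top Z: go to s0, push Z → (s0, 000001, Z)
  read 0, top Z: go to s0, push AZ → (s0, 00001, AZ)
  ε-move, top A: go to s1, push ε → (s1, 00001, Z)
  read 0, top Z: go to s0, push Z → (s0, 0001, Z)
  read 0, top Z: go to s0, push AZ → (s0, 001, AZ)
  ε-move, top A: go to s1, push ε → (s1, 001, Z)
  read 0, top Z: go to s0, push Z → (s0, 01, Z)
  read 0, top Z: go to s0, push AZ → (s0, 1, AZ)
  ε-move, top A: go to s1, push ε → (s1, 1, Z)
No transition applies at (s1, 1, Z); input not fully consumed.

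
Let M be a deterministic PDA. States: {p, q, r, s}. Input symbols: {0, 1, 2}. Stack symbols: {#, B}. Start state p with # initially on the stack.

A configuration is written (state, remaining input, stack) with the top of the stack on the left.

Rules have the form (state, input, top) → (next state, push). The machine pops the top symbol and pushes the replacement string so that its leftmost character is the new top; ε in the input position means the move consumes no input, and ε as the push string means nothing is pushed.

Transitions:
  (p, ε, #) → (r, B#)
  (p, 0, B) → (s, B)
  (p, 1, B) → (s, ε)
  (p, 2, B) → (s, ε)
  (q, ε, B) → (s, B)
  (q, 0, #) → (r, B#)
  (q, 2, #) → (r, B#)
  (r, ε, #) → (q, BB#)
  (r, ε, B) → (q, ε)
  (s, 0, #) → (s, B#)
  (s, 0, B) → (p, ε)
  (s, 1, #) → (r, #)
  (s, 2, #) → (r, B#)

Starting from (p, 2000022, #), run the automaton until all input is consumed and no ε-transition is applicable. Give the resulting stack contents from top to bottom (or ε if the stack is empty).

#

(p, 2000022, #)
  ε-move, top #: go to r, push B# → (r, 2000022, B#)
  ε-move, top B: go to q, push ε → (q, 2000022, #)
  read 2, top #: go to r, push B# → (r, 000022, B#)
  ε-move, top B: go to q, push ε → (q, 000022, #)
  read 0, top #: go to r, push B# → (r, 00022, B#)
  ε-move, top B: go to q, push ε → (q, 00022, #)
  read 0, top #: go to r, push B# → (r, 0022, B#)
  ε-move, top B: go to q, push ε → (q, 0022, #)
  read 0, top #: go to r, push B# → (r, 022, B#)
  ε-move, top B: go to q, push ε → (q, 022, #)
  read 0, top #: go to r, push B# → (r, 22, B#)
  ε-move, top B: go to q, push ε → (q, 22, #)
  read 2, top #: go to r, push B# → (r, 2, B#)
  ε-move, top B: go to q, push ε → (q, 2, #)
  read 2, top #: go to r, push B# → (r, ε, B#)
  ε-move, top B: go to q, push ε → (q, ε, #)
All input consumed in state q with stack #.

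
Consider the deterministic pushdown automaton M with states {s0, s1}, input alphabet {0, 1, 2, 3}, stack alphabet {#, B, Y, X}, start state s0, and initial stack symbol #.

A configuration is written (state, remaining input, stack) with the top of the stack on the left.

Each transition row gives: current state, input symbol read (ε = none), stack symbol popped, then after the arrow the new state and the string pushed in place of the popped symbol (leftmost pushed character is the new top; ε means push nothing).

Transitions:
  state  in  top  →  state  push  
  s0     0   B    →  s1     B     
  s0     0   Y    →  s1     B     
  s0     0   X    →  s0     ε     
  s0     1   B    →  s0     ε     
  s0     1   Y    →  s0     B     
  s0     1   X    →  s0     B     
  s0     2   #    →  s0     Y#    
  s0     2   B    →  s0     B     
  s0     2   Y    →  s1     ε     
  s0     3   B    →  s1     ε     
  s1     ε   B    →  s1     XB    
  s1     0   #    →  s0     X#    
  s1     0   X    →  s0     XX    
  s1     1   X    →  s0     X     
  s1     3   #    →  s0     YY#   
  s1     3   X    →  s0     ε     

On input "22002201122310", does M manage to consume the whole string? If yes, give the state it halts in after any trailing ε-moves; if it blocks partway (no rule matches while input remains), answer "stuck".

s1

(s0, 22002201122310, #)
  read 2, top #: go to s0, push Y# → (s0, 2002201122310, Y#)
  read 2, top Y: go to s1, push ε → (s1, 002201122310, #)
  read 0, top #: go to s0, push X# → (s0, 02201122310, X#)
  read 0, top X: go to s0, push ε → (s0, 2201122310, #)
  read 2, top #: go to s0, push Y# → (s0, 201122310, Y#)
  read 2, top Y: go to s1, push ε → (s1, 01122310, #)
  read 0, top #: go to s0, push X# → (s0, 1122310, X#)
  read 1, top X: go to s0, push B → (s0, 122310, B#)
  read 1, top B: go to s0, push ε → (s0, 22310, #)
  read 2, top #: go to s0, push Y# → (s0, 2310, Y#)
  read 2, top Y: go to s1, push ε → (s1, 310, #)
  read 3, top #: go to s0, push YY# → (s0, 10, YY#)
  read 1, top Y: go to s0, push B → (s0, 0, BY#)
  read 0, top B: go to s1, push B → (s1, ε, BY#)
  ε-move, top B: go to s1, push XB → (s1, ε, XBY#)
All input consumed; M is in state s1.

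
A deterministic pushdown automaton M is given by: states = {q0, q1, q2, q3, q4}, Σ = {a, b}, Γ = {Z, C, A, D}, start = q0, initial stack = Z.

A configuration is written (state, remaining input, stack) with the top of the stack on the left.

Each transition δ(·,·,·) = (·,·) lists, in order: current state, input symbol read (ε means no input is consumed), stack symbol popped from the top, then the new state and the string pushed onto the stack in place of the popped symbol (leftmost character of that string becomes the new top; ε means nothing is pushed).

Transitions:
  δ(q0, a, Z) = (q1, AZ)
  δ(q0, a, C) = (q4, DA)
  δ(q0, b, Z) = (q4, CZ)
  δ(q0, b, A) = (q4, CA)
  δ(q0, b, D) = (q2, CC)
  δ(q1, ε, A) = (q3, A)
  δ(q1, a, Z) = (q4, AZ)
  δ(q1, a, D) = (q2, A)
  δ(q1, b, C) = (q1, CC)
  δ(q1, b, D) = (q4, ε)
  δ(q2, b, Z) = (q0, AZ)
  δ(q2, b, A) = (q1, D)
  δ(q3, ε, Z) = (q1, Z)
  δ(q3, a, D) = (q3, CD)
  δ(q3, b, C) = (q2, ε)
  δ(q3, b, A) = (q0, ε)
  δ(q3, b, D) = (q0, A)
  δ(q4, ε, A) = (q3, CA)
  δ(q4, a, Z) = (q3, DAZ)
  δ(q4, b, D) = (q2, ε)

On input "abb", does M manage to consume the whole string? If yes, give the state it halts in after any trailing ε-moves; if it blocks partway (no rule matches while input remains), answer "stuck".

(q0, abb, Z)
  read a, top Z: go to q1, push AZ → (q1, bb, AZ)
  ε-move, top A: go to q3, push A → (q3, bb, AZ)
  read b, top A: go to q0, push ε → (q0, b, Z)
  read b, top Z: go to q4, push CZ → (q4, ε, CZ)
All input consumed; M is in state q4.

q4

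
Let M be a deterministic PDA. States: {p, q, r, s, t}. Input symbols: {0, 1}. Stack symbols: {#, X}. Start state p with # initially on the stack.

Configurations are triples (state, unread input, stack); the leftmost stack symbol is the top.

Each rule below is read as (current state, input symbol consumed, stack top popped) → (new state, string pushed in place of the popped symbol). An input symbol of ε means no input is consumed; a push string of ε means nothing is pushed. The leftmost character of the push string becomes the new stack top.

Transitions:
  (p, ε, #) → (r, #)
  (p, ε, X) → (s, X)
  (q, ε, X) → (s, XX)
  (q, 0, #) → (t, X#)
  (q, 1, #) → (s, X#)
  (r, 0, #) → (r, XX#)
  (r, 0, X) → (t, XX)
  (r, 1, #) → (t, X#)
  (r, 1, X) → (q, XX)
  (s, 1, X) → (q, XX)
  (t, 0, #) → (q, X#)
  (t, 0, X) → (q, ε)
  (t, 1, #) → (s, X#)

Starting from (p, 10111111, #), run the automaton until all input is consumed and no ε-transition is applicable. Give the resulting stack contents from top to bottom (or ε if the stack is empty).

XXXXXXXXXXX#

(p, 10111111, #)
  ε-move, top #: go to r, push # → (r, 10111111, #)
  read 1, top #: go to t, push X# → (t, 0111111, X#)
  read 0, top X: go to q, push ε → (q, 111111, #)
  read 1, top #: go to s, push X# → (s, 11111, X#)
  read 1, top X: go to q, push XX → (q, 1111, XX#)
  ε-move, top X: go to s, push XX → (s, 1111, XXX#)
  read 1, top X: go to q, push XX → (q, 111, XXXX#)
  ε-move, top X: go to s, push XX → (s, 111, XXXXX#)
  read 1, top X: go to q, push XX → (q, 11, XXXXXX#)
  ε-move, top X: go to s, push XX → (s, 11, XXXXXXX#)
  read 1, top X: go to q, push XX → (q, 1, XXXXXXXX#)
  ε-move, top X: go to s, push XX → (s, 1, XXXXXXXXX#)
  read 1, top X: go to q, push XX → (q, ε, XXXXXXXXXX#)
  ε-move, top X: go to s, push XX → (s, ε, XXXXXXXXXXX#)
All input consumed in state s with stack XXXXXXXXXXX#.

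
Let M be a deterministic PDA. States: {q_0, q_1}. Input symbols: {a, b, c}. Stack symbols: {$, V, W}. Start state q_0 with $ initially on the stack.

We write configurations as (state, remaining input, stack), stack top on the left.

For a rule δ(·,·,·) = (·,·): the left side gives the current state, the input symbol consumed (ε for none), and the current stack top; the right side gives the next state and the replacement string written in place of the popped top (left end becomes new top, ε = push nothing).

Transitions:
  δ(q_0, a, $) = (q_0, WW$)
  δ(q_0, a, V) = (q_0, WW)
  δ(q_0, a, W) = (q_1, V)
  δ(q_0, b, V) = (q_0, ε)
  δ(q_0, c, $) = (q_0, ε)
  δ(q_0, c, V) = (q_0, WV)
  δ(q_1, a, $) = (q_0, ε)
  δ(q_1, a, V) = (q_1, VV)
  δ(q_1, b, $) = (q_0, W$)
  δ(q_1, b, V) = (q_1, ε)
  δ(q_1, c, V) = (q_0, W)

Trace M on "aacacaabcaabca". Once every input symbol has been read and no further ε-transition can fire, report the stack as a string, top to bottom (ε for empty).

(q_0, aacacaabcaabca, $) ⊢ (q_0, acacaabcaabca, WW$) ⊢ (q_1, cacaabcaabca, VW$) ⊢ (q_0, acaabcaabca, WW$) ⊢ (q_1, caabcaabca, VW$) ⊢ (q_0, aabcaabca, WW$) ⊢ (q_1, abcaabca, VW$) ⊢ (q_1, bcaabca, VVW$) ⊢ (q_1, caabca, VW$) ⊢ (q_0, aabca, WW$) ⊢ (q_1, abca, VW$) ⊢ (q_1, bca, VVW$) ⊢ (q_1, ca, VW$) ⊢ (q_0, a, WW$) ⊢ (q_1, ε, VW$)
All input consumed in state q_1 with stack VW$.

VW$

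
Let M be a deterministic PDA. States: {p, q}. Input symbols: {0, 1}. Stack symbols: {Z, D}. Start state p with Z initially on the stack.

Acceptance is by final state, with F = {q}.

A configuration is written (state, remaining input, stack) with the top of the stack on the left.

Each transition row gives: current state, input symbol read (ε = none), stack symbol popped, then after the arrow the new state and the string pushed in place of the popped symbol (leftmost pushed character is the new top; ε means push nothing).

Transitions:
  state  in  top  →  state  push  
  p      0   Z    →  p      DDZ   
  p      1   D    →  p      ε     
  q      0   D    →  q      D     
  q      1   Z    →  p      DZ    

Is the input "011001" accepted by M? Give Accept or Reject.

(p, 011001, Z) ⊢ (p, 11001, DDZ) ⊢ (p, 1001, DZ) ⊢ (p, 001, Z) ⊢ (p, 01, DDZ)
No transition applies at (p, 01, DDZ); input not fully consumed.

Reject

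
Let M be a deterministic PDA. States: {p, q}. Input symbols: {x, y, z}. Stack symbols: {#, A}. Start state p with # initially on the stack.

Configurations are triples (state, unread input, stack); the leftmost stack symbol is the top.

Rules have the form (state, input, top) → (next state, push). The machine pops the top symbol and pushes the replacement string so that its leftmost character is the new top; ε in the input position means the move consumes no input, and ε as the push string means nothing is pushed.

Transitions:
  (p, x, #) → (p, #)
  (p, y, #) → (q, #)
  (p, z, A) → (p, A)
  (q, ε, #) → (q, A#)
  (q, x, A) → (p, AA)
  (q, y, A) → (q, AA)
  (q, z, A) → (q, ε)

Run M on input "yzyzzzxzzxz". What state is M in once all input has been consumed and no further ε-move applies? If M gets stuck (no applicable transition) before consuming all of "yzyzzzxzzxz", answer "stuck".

stuck

(p, yzyzzzxzzxz, #)
  read y, top #: go to q, push # → (q, zyzzzxzzxz, #)
  ε-move, top #: go to q, push A# → (q, zyzzzxzzxz, A#)
  read z, top A: go to q, push ε → (q, yzzzxzzxz, #)
  ε-move, top #: go to q, push A# → (q, yzzzxzzxz, A#)
  read y, top A: go to q, push AA → (q, zzzxzzxz, AA#)
  read z, top A: go to q, push ε → (q, zzxzzxz, A#)
  read z, top A: go to q, push ε → (q, zxzzxz, #)
  ε-move, top #: go to q, push A# → (q, zxzzxz, A#)
  read z, top A: go to q, push ε → (q, xzzxz, #)
  ε-move, top #: go to q, push A# → (q, xzzxz, A#)
  read x, top A: go to p, push AA → (p, zzxz, AA#)
  read z, top A: go to p, push A → (p, zxz, AA#)
  read z, top A: go to p, push A → (p, xz, AA#)
No transition for (p, x, top A); M blocks with input xz remaining.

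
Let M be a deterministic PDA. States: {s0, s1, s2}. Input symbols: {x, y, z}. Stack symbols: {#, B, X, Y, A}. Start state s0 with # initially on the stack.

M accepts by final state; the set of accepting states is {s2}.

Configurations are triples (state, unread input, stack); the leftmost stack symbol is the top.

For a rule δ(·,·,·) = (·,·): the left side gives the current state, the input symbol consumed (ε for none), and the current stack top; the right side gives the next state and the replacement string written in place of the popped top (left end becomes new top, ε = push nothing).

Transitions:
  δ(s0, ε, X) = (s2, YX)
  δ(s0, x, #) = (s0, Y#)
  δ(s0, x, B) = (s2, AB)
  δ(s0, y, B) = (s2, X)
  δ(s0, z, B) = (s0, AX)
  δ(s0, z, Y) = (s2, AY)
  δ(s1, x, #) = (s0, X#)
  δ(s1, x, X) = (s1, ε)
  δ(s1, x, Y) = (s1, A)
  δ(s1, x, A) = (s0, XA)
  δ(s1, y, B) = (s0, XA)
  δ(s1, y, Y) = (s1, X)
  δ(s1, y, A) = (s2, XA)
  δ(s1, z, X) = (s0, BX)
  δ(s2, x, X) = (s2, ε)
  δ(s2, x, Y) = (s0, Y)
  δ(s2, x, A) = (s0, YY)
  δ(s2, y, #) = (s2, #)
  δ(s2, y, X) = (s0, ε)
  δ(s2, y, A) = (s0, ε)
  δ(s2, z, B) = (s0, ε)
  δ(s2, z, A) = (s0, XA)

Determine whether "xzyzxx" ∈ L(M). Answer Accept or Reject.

(s0, xzyzxx, #)
  read x, top #: go to s0, push Y# → (s0, zyzxx, Y#)
  read z, top Y: go to s2, push AY → (s2, yzxx, AY#)
  read y, top A: go to s0, push ε → (s0, zxx, Y#)
  read z, top Y: go to s2, push AY → (s2, xx, AY#)
  read x, top A: go to s0, push YY → (s0, x, YYY#)
No transition applies at (s0, x, YYY#); input not fully consumed.

Reject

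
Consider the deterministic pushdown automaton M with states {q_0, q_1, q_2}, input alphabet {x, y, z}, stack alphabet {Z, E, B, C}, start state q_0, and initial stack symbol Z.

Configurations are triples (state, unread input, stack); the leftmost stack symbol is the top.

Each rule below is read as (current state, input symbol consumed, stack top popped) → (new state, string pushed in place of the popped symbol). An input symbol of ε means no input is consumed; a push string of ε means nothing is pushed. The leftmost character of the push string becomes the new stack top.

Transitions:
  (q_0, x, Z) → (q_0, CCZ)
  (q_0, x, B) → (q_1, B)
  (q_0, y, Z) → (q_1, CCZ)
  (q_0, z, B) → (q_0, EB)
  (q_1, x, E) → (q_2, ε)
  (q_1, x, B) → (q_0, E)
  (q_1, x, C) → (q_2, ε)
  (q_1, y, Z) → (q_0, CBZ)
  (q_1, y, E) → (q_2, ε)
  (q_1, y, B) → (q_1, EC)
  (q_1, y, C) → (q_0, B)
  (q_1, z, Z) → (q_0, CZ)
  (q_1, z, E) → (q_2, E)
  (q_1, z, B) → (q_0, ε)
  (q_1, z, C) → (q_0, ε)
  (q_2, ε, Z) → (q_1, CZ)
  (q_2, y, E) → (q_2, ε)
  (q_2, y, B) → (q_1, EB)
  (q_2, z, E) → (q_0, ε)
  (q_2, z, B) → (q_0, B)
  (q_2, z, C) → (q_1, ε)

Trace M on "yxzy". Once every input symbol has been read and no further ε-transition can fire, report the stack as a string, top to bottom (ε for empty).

CBZ

(q_0, yxzy, Z) ⊢ (q_1, xzy, CCZ) ⊢ (q_2, zy, CZ) ⊢ (q_1, y, Z) ⊢ (q_0, ε, CBZ)
All input consumed in state q_0 with stack CBZ.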